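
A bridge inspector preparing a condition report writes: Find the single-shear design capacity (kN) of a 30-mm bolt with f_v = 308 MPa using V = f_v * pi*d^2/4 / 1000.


A = pi * d^2 / 4 = pi * 30^2 / 4 = 706.8583 mm^2
V = f_v * A / 1000 = 308 * 706.8583 / 1000
= 217.7124 kN

217.7124 kN


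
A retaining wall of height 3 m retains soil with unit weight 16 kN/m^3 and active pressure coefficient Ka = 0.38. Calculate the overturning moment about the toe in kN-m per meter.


Pa = 0.5 * Ka * gamma * H^2
= 0.5 * 0.38 * 16 * 3^2
= 27.36 kN/m
Arm = H / 3 = 3 / 3 = 1.0 m
Mo = Pa * arm = Pa * H / 3 = 27.36 * 3 / 3 = 27.36 kN-m/m

27.36 kN-m/m


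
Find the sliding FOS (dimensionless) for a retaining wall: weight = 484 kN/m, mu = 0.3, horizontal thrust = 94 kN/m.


Resisting force = mu * W = 0.3 * 484 = 145.2 kN/m
FOS = Resisting / Driving = 145.2 / 94
= 1.5447 (dimensionless)

1.5447 (dimensionless)


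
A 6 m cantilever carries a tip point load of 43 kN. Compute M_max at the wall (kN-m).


For a cantilever with a point load at the free end:
M_max = P * L = 43 * 6 = 258 kN-m

258 kN-m


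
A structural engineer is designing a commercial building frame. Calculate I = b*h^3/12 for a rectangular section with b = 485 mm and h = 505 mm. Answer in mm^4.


I = b * h^3 / 12
= 485 * 505^3 / 12
= 485 * 128787625 / 12
= 5205166510.42 mm^4

5205166510.42 mm^4


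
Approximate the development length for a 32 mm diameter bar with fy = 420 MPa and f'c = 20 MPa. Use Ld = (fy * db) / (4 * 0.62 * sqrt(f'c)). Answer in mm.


Ld = (fy * db) / (4 * 0.62 * sqrt(f'c))
= (420 * 32) / (4 * 0.62 * sqrt(20))
= 13440 / 11.0909
= 1211.8 mm

1211.8 mm


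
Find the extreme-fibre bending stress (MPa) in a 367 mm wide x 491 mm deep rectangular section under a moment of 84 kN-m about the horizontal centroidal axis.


I = b * h^3 / 12 = 367 * 491^3 / 12 = 3620172746.42 mm^4
y = h / 2 = 491 / 2 = 245.5 mm
M = 84 kN-m = 84000000.0 N-mm
sigma = M * y / I = 84000000.0 * 245.5 / 3620172746.42
= 5.7 MPa

5.7 MPa


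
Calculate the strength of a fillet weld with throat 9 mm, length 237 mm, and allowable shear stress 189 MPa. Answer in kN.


Strength = throat * length * allowable stress
= 9 * 237 * 189 N
= 403137 N
= 403.14 kN

403.14 kN


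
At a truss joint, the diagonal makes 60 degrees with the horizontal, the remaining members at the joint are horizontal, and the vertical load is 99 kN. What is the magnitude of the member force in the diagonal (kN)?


At the joint, only the diagonal has a vertical component, so vertical equilibrium gives:
F * sin(60) = 99
F = 99 / sin(60)
= 99 / 0.866025
= 114.32 kN

114.32 kN


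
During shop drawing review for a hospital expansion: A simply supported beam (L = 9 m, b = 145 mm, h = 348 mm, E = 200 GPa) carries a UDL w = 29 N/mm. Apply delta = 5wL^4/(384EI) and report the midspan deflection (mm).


I = 145 * 348^3 / 12 = 509242320.0 mm^4
L = 9000.0 mm, w = 29 N/mm, E = 200000.0 MPa
delta = 5 * w * L^4 / (384 * E * I)
= 5 * 29 * 9000.0^4 / (384 * 200000.0 * 509242320.0)
= 24.325 mm

24.325 mm


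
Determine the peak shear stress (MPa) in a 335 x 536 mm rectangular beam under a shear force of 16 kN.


A = b * h = 335 * 536 = 179560 mm^2
V = 16 kN = 16000.0 N
tau_max = 1.5 * V / A = 1.5 * 16000.0 / 179560
= 0.1337 MPa

0.1337 MPa


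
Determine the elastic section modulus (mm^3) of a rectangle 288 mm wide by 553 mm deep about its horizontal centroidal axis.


S = b * h^2 / 6
= 288 * 553^2 / 6
= 288 * 305809 / 6
= 14678832.0 mm^3

14678832.0 mm^3


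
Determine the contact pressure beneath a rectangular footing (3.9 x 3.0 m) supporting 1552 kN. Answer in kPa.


A = 3.9 * 3.0 = 11.7 m^2
q = P / A = 1552 / 11.7
= 132.6496 kPa

132.6496 kPa


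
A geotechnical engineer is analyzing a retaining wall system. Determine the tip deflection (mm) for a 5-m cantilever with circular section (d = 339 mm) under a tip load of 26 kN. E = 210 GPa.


I = pi * d^4 / 64 = pi * 339^4 / 64 = 648289058.0 mm^4
L = 5000.0 mm, P = 26000.0 N, E = 210000.0 MPa
delta = P * L^3 / (3 * E * I)
= 26000.0 * 5000.0^3 / (3 * 210000.0 * 648289058.0)
= 7.9575 mm

7.9575 mm


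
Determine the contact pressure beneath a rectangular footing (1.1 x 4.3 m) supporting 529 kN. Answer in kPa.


A = 1.1 * 4.3 = 4.73 m^2
q = P / A = 529 / 4.73
= 111.8393 kPa

111.8393 kPa


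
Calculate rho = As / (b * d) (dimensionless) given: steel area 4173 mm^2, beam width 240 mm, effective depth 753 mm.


rho = As / (b * d)
= 4173 / (240 * 753)
= 4173 / 180720
= 0.023091 (dimensionless)

0.023091 (dimensionless)


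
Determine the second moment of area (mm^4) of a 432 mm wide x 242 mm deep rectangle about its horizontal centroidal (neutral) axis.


I = b * h^3 / 12
= 432 * 242^3 / 12
= 432 * 14172488 / 12
= 510209568.0 mm^4

510209568.0 mm^4


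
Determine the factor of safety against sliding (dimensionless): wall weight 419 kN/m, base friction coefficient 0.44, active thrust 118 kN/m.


Resisting force = mu * W = 0.44 * 419 = 184.36 kN/m
FOS = Resisting / Driving = 184.36 / 118
= 1.5624 (dimensionless)

1.5624 (dimensionless)


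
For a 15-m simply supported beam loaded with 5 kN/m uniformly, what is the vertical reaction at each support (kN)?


Total load = w * L = 5 * 15 = 75 kN
By symmetry, each reaction R = total / 2 = 75 / 2 = 37.5 kN

37.5 kN


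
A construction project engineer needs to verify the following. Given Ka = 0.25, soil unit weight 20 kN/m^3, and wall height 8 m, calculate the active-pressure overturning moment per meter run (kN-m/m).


Pa = 0.5 * Ka * gamma * H^2
= 0.5 * 0.25 * 20 * 8^2
= 160.0 kN/m
Arm = H / 3 = 8 / 3 = 2.6667 m
Mo = Pa * arm = Pa * H / 3 = 160.0 * 8 / 3 = 426.6667 kN-m/m

426.6667 kN-m/m


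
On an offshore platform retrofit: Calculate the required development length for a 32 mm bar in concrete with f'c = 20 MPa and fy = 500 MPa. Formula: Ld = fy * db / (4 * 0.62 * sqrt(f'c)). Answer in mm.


Ld = (fy * db) / (4 * 0.62 * sqrt(f'c))
= (500 * 32) / (4 * 0.62 * sqrt(20))
= 16000 / 11.0909
= 1442.62 mm

1442.62 mm


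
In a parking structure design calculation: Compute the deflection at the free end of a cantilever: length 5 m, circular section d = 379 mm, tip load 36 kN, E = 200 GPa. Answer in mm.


I = pi * d^4 / 64 = pi * 379^4 / 64 = 1012807103.26 mm^4
L = 5000.0 mm, P = 36000.0 N, E = 200000.0 MPa
delta = P * L^3 / (3 * E * I)
= 36000.0 * 5000.0^3 / (3 * 200000.0 * 1012807103.26)
= 7.4052 mm

7.4052 mm


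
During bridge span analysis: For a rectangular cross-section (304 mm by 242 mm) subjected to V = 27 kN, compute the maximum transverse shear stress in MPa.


A = b * h = 304 * 242 = 73568 mm^2
V = 27 kN = 27000.0 N
tau_max = 1.5 * V / A = 1.5 * 27000.0 / 73568
= 0.5505 MPa

0.5505 MPa


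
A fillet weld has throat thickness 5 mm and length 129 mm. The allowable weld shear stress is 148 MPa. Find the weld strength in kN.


Strength = throat * length * allowable stress
= 5 * 129 * 148 N
= 95460 N
= 95.46 kN

95.46 kN


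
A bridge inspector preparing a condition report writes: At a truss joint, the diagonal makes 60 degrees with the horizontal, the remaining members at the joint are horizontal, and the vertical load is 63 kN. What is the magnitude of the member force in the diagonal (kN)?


At the joint, only the diagonal has a vertical component, so vertical equilibrium gives:
F * sin(60) = 63
F = 63 / sin(60)
= 63 / 0.866025
= 72.75 kN

72.75 kN


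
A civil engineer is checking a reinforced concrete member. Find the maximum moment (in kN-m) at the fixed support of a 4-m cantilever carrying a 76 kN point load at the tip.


For a cantilever with a point load at the free end:
M_max = P * L = 76 * 4 = 304 kN-m

304 kN-m


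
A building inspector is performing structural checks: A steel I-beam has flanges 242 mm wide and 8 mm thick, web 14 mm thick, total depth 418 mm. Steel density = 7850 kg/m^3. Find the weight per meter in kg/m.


A_flanges = 2 * 242 * 8 = 3872 mm^2
A_web = (418 - 2 * 8) * 14 = 5628 mm^2
A_total = 3872 + 5628 = 9500 mm^2 = 0.009500 m^2
Weight = rho * A = 7850 * 0.009500 = 74.575 kg/m

74.575 kg/m


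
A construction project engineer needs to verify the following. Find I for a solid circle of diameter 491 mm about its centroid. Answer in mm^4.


r = d / 2 = 491 / 2 = 245.5 mm
I = pi * r^4 / 4 = pi * 245.5^4 / 4
= 2852961212.27 mm^4

2852961212.27 mm^4


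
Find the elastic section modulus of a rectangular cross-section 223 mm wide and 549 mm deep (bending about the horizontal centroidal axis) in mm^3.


S = b * h^2 / 6
= 223 * 549^2 / 6
= 223 * 301401 / 6
= 11202070.5 mm^3

11202070.5 mm^3


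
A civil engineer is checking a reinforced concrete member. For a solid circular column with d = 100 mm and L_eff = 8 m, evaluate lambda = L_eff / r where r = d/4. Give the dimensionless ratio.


Radius of gyration r = d / 4 = 100 / 4 = 25.0 mm
L_eff = 8000.0 mm
Slenderness ratio = L / r = 8000.0 / 25.0 = 320.0 (dimensionless)

320.0 (dimensionless)


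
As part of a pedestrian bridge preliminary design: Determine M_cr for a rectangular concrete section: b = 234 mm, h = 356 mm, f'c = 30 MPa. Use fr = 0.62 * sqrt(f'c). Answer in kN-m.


fr = 0.62 * sqrt(30) = 0.62 * 5.4772 = 3.3959 MPa
I = 234 * 356^3 / 12 = 879801312.0 mm^4
y_t = 178.0 mm
M_cr = fr * I / y_t = 3.3959 * 879801312.0 / 178.0 N-mm
= 16.7848 kN-m

16.7848 kN-m


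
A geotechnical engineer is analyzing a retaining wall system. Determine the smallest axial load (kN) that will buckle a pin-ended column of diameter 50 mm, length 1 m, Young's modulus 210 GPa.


I = pi * d^4 / 64 = 306796.16 mm^4
L = 1000.0 mm
P_cr = pi^2 * E * I / L^2
= 9.8696 * 210000.0 * 306796.16 / 1000.0^2
= 635870.91 N = 635.8709 kN

635.8709 kN


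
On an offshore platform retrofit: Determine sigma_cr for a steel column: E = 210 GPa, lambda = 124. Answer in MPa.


sigma_cr = pi^2 * E / lambda^2
= 9.8696 * 210000.0 / 124^2
= 9.8696 * 210000.0 / 15376
= 134.7956 MPa

134.7956 MPa


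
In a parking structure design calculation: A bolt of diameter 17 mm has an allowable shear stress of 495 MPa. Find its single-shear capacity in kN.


A = pi * d^2 / 4 = pi * 17^2 / 4 = 226.9801 mm^2
V = f_v * A / 1000 = 495 * 226.9801 / 1000
= 112.3551 kN

112.3551 kN


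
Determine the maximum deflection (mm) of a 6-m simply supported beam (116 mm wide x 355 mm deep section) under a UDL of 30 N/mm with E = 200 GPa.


I = 116 * 355^3 / 12 = 432475791.67 mm^4
L = 6000.0 mm, w = 30 N/mm, E = 200000.0 MPa
delta = 5 * w * L^4 / (384 * E * I)
= 5 * 30 * 6000.0^4 / (384 * 200000.0 * 432475791.67)
= 5.8529 mm

5.8529 mm


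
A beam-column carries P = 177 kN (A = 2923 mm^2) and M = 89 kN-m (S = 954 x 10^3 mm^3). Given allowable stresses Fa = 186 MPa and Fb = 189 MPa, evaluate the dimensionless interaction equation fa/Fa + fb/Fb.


f_a = P / A = 177000.0 / 2923 = 60.5542 MPa
f_b = M / S = 89000000.0 / 954000.0 = 93.2914 MPa
Ratio = f_a / Fa + f_b / Fb
= 60.5542 / 186 + 93.2914 / 189
= 0.8192 (dimensionless)

0.8192 (dimensionless)


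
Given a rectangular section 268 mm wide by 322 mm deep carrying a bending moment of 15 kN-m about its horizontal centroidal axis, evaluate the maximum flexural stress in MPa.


I = b * h^3 / 12 = 268 * 322^3 / 12 = 745626205.33 mm^4
y = h / 2 = 322 / 2 = 161.0 mm
M = 15 kN-m = 15000000.0 N-mm
sigma = M * y / I = 15000000.0 * 161.0 / 745626205.33
= 3.24 MPa

3.24 MPa


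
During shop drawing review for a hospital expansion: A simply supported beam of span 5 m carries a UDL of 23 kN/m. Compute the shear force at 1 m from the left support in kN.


R_A = w * L / 2 = 23 * 5 / 2 = 57.5 kN
V(x) = R_A - w * x = 57.5 - 23 * 1
= 34.5 kN

34.5 kN


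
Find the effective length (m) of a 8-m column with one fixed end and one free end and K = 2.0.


L_eff = K * L
= 2.0 * 8
= 16.0 m

16.0 m


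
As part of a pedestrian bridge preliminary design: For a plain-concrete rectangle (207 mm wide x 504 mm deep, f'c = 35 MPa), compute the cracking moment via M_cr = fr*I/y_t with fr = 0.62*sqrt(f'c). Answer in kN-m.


fr = 0.62 * sqrt(35) = 0.62 * 5.9161 = 3.668 MPa
I = 207 * 504^3 / 12 = 2208415104.0 mm^4
y_t = 252.0 mm
M_cr = fr * I / y_t = 3.668 * 2208415104.0 / 252.0 N-mm
= 32.1444 kN-m

32.1444 kN-m


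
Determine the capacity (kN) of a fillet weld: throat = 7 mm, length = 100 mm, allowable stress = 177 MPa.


Strength = throat * length * allowable stress
= 7 * 100 * 177 N
= 123900 N
= 123.9 kN

123.9 kN


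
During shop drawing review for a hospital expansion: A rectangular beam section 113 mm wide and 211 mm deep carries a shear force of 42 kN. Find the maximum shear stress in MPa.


A = b * h = 113 * 211 = 23843 mm^2
V = 42 kN = 42000.0 N
tau_max = 1.5 * V / A = 1.5 * 42000.0 / 23843
= 2.6423 MPa

2.6423 MPa


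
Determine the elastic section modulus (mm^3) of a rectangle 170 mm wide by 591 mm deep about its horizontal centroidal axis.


S = b * h^2 / 6
= 170 * 591^2 / 6
= 170 * 349281 / 6
= 9896295.0 mm^3

9896295.0 mm^3


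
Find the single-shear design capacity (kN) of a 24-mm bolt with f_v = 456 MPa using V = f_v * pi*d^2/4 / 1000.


A = pi * d^2 / 4 = pi * 24^2 / 4 = 452.3893 mm^2
V = f_v * A / 1000 = 456 * 452.3893 / 1000
= 206.2895 kN

206.2895 kN


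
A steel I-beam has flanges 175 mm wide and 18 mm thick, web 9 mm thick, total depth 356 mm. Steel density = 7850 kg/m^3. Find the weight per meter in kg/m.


A_flanges = 2 * 175 * 18 = 6300 mm^2
A_web = (356 - 2 * 18) * 9 = 2880 mm^2
A_total = 6300 + 2880 = 9180 mm^2 = 0.009180 m^2
Weight = rho * A = 7850 * 0.009180 = 72.063 kg/m

72.063 kg/m


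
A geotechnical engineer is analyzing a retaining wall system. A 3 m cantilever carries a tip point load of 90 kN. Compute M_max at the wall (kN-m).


For a cantilever with a point load at the free end:
M_max = P * L = 90 * 3 = 270 kN-m

270 kN-m


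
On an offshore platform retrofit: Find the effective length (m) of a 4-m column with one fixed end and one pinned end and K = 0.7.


L_eff = K * L
= 0.7 * 4
= 2.8 m

2.8 m


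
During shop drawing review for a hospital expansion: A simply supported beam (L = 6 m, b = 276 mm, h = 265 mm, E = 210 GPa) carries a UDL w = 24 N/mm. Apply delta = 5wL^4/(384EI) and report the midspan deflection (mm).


I = 276 * 265^3 / 12 = 428021375.0 mm^4
L = 6000.0 mm, w = 24 N/mm, E = 210000.0 MPa
delta = 5 * w * L^4 / (384 * E * I)
= 5 * 24 * 6000.0^4 / (384 * 210000.0 * 428021375.0)
= 4.5058 mm

4.5058 mm


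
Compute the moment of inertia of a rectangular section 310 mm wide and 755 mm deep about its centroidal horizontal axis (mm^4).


I = b * h^3 / 12
= 310 * 755^3 / 12
= 310 * 430368875 / 12
= 11117862604.17 mm^4

11117862604.17 mm^4


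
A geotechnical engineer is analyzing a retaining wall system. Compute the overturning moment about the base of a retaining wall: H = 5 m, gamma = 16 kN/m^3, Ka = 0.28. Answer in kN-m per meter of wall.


Pa = 0.5 * Ka * gamma * H^2
= 0.5 * 0.28 * 16 * 5^2
= 56.0 kN/m
Arm = H / 3 = 5 / 3 = 1.6667 m
Mo = Pa * arm = Pa * H / 3 = 56.0 * 5 / 3 = 93.3333 kN-m/m

93.3333 kN-m/m


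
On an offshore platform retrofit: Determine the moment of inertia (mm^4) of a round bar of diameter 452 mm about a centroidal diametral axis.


r = d / 2 = 452 / 2 = 226.0 mm
I = pi * r^4 / 4 = pi * 226.0^4 / 4
= 2048913566.02 mm^4

2048913566.02 mm^4


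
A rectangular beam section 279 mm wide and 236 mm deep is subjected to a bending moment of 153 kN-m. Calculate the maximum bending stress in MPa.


I = b * h^3 / 12 = 279 * 236^3 / 12 = 305603952.0 mm^4
y = h / 2 = 236 / 2 = 118.0 mm
M = 153 kN-m = 153000000.0 N-mm
sigma = M * y / I = 153000000.0 * 118.0 / 305603952.0
= 59.08 MPa

59.08 MPa


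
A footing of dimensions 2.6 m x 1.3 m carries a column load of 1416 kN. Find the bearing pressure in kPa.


A = 2.6 * 1.3 = 3.38 m^2
q = P / A = 1416 / 3.38
= 418.9349 kPa

418.9349 kPa


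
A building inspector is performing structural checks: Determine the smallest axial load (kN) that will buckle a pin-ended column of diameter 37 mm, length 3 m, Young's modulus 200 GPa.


I = pi * d^4 / 64 = 91997.66 mm^4
L = 3000.0 mm
P_cr = pi^2 * E * I / L^2
= 9.8696 * 200000.0 * 91997.66 / 3000.0^2
= 20177.35 N = 20.1773 kN

20.1773 kN


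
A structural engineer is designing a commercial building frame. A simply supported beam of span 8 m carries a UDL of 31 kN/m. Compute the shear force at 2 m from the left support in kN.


R_A = w * L / 2 = 31 * 8 / 2 = 124.0 kN
V(x) = R_A - w * x = 124.0 - 31 * 2
= 62.0 kN

62.0 kN


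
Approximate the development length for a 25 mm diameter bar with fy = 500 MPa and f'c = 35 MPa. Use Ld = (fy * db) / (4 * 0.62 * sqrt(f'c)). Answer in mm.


Ld = (fy * db) / (4 * 0.62 * sqrt(f'c))
= (500 * 25) / (4 * 0.62 * sqrt(35))
= 12500 / 14.6719
= 851.97 mm

851.97 mm


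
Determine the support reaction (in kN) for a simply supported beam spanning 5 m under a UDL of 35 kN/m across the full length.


Total load = w * L = 35 * 5 = 175 kN
By symmetry, each reaction R = total / 2 = 175 / 2 = 87.5 kN

87.5 kN


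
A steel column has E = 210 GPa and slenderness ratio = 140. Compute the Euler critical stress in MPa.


sigma_cr = pi^2 * E / lambda^2
= 9.8696 * 210000.0 / 140^2
= 9.8696 * 210000.0 / 19600
= 105.7458 MPa

105.7458 MPa


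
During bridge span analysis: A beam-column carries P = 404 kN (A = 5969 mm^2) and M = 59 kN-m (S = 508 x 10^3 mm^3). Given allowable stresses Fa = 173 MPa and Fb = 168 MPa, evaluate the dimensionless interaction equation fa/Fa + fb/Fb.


f_a = P / A = 404000.0 / 5969 = 67.683 MPa
f_b = M / S = 59000000.0 / 508000.0 = 116.1417 MPa
Ratio = f_a / Fa + f_b / Fb
= 67.683 / 173 + 116.1417 / 168
= 1.0826 (dimensionless)

1.0826 (dimensionless)


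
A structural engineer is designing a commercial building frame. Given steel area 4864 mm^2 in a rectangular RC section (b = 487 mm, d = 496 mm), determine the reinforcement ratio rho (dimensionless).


rho = As / (b * d)
= 4864 / (487 * 496)
= 4864 / 241552
= 0.020136 (dimensionless)

0.020136 (dimensionless)


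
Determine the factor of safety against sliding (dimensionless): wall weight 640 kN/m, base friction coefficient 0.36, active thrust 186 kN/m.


Resisting force = mu * W = 0.36 * 640 = 230.4 kN/m
FOS = Resisting / Driving = 230.4 / 186
= 1.2387 (dimensionless)

1.2387 (dimensionless)


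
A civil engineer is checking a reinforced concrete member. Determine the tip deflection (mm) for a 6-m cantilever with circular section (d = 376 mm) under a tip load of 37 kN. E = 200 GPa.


I = pi * d^4 / 64 = pi * 376^4 / 64 = 981118078.81 mm^4
L = 6000.0 mm, P = 37000.0 N, E = 200000.0 MPa
delta = P * L^3 / (3 * E * I)
= 37000.0 * 6000.0^3 / (3 * 200000.0 * 981118078.81)
= 13.5763 mm

13.5763 mm


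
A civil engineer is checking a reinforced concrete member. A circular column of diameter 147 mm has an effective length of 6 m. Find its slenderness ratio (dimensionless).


Radius of gyration r = d / 4 = 147 / 4 = 36.75 mm
L_eff = 6000.0 mm
Slenderness ratio = L / r = 6000.0 / 36.75 = 163.27 (dimensionless)

163.27 (dimensionless)


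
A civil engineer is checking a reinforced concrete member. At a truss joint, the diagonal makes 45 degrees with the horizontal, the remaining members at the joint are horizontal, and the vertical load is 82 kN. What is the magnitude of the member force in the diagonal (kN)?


At the joint, only the diagonal has a vertical component, so vertical equilibrium gives:
F * sin(45) = 82
F = 82 / sin(45)
= 82 / 0.707107
= 115.97 kN

115.97 kN


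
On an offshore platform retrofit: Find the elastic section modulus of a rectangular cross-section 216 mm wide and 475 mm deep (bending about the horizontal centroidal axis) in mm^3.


S = b * h^2 / 6
= 216 * 475^2 / 6
= 216 * 225625 / 6
= 8122500.0 mm^3

8122500.0 mm^3


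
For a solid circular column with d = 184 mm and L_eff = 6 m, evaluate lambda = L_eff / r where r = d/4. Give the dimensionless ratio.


Radius of gyration r = d / 4 = 184 / 4 = 46.0 mm
L_eff = 6000.0 mm
Slenderness ratio = L / r = 6000.0 / 46.0 = 130.43 (dimensionless)

130.43 (dimensionless)


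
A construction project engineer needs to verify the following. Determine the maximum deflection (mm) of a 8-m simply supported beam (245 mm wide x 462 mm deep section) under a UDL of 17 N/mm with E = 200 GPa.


I = 245 * 462^3 / 12 = 2013310530.0 mm^4
L = 8000.0 mm, w = 17 N/mm, E = 200000.0 MPa
delta = 5 * w * L^4 / (384 * E * I)
= 5 * 17 * 8000.0^4 / (384 * 200000.0 * 2013310530.0)
= 2.2517 mm

2.2517 mm


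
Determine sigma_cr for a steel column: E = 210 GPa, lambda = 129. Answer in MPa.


sigma_cr = pi^2 * E / lambda^2
= 9.8696 * 210000.0 / 129^2
= 9.8696 * 210000.0 / 16641
= 124.5488 MPa

124.5488 MPa


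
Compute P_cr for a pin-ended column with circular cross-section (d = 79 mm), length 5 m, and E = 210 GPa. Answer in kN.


I = pi * d^4 / 64 = 1911957.63 mm^4
L = 5000.0 mm
P_cr = pi^2 * E * I / L^2
= 9.8696 * 210000.0 * 1911957.63 / 5000.0^2
= 158510.23 N = 158.5102 kN

158.5102 kN


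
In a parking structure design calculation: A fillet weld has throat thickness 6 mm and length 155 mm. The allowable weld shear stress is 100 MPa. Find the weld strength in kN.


Strength = throat * length * allowable stress
= 6 * 155 * 100 N
= 93000 N
= 93.0 kN

93.0 kN


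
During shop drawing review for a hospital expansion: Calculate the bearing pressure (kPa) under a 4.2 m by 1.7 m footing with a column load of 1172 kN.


A = 4.2 * 1.7 = 7.14 m^2
q = P / A = 1172 / 7.14
= 164.1457 kPa

164.1457 kPa


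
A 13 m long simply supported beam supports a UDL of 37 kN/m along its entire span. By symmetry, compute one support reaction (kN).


Total load = w * L = 37 * 13 = 481 kN
By symmetry, each reaction R = total / 2 = 481 / 2 = 240.5 kN

240.5 kN


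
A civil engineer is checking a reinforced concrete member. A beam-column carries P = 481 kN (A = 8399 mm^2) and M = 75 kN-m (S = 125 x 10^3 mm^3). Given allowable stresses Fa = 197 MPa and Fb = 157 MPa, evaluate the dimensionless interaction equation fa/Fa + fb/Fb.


f_a = P / A = 481000.0 / 8399 = 57.2687 MPa
f_b = M / S = 75000000.0 / 125000.0 = 600.0 MPa
Ratio = f_a / Fa + f_b / Fb
= 57.2687 / 197 + 600.0 / 157
= 4.1124 (dimensionless)

4.1124 (dimensionless)


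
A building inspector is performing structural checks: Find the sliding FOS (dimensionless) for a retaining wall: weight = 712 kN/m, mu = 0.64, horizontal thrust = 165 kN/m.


Resisting force = mu * W = 0.64 * 712 = 455.68 kN/m
FOS = Resisting / Driving = 455.68 / 165
= 2.7617 (dimensionless)

2.7617 (dimensionless)


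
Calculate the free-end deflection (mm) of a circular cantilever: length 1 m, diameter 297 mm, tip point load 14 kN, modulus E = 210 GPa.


I = pi * d^4 / 64 = pi * 297^4 / 64 = 381940485.65 mm^4
L = 1000.0 mm, P = 14000.0 N, E = 210000.0 MPa
delta = P * L^3 / (3 * E * I)
= 14000.0 * 1000.0^3 / (3 * 210000.0 * 381940485.65)
= 0.0582 mm

0.0582 mm


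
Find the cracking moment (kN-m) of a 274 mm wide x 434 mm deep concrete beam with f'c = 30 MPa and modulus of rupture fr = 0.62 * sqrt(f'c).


fr = 0.62 * sqrt(30) = 0.62 * 5.4772 = 3.3959 MPa
I = 274 * 434^3 / 12 = 1866545174.67 mm^4
y_t = 217.0 mm
M_cr = fr * I / y_t = 3.3959 * 1866545174.67 / 217.0 N-mm
= 29.21 kN-m

29.21 kN-m


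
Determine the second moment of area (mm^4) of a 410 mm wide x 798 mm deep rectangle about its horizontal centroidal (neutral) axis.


I = b * h^3 / 12
= 410 * 798^3 / 12
= 410 * 508169592 / 12
= 17362461060.0 mm^4

17362461060.0 mm^4


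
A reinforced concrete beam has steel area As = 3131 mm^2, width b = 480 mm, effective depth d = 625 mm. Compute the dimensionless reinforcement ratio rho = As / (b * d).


rho = As / (b * d)
= 3131 / (480 * 625)
= 3131 / 300000
= 0.010437 (dimensionless)

0.010437 (dimensionless)


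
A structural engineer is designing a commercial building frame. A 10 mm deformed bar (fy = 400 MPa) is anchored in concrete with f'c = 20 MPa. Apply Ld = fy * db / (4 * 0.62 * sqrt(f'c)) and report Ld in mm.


Ld = (fy * db) / (4 * 0.62 * sqrt(f'c))
= (400 * 10) / (4 * 0.62 * sqrt(20))
= 4000 / 11.0909
= 360.66 mm

360.66 mm


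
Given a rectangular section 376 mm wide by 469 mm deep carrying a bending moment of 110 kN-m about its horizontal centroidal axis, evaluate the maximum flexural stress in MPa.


I = b * h^3 / 12 = 376 * 469^3 / 12 = 3232400215.33 mm^4
y = h / 2 = 469 / 2 = 234.5 mm
M = 110 kN-m = 110000000.0 N-mm
sigma = M * y / I = 110000000.0 * 234.5 / 3232400215.33
= 7.98 MPa

7.98 MPa


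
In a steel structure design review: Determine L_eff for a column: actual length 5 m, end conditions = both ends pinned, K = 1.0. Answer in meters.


L_eff = K * L
= 1.0 * 5
= 5.0 m

5.0 m


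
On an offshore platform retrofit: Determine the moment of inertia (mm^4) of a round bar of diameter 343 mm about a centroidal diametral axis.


r = d / 2 = 343 / 2 = 171.5 mm
I = pi * r^4 / 4 = pi * 171.5^4 / 4
= 679432596.67 mm^4

679432596.67 mm^4


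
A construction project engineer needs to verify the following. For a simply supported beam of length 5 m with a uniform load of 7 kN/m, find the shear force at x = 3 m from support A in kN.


R_A = w * L / 2 = 7 * 5 / 2 = 17.5 kN
V(x) = R_A - w * x = 17.5 - 7 * 3
= -3.5 kN

-3.5 kN


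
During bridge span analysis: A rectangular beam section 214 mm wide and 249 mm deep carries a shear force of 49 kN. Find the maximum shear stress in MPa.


A = b * h = 214 * 249 = 53286 mm^2
V = 49 kN = 49000.0 N
tau_max = 1.5 * V / A = 1.5 * 49000.0 / 53286
= 1.3793 MPa

1.3793 MPa


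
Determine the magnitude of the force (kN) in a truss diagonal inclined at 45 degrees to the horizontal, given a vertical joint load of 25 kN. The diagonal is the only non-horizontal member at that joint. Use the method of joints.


At the joint, only the diagonal has a vertical component, so vertical equilibrium gives:
F * sin(45) = 25
F = 25 / sin(45)
= 25 / 0.707107
= 35.36 kN

35.36 kN


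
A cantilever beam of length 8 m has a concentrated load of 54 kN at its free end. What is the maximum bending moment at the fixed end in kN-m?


For a cantilever with a point load at the free end:
M_max = P * L = 54 * 8 = 432 kN-m

432 kN-m


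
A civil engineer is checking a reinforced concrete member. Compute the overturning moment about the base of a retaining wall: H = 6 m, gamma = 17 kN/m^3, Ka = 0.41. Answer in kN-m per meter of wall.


Pa = 0.5 * Ka * gamma * H^2
= 0.5 * 0.41 * 17 * 6^2
= 125.46 kN/m
Arm = H / 3 = 6 / 3 = 2.0 m
Mo = Pa * arm = Pa * H / 3 = 125.46 * 6 / 3 = 250.92 kN-m/m

250.92 kN-m/m


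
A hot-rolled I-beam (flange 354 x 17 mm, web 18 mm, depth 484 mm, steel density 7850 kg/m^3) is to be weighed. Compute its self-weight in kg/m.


A_flanges = 2 * 354 * 17 = 12036 mm^2
A_web = (484 - 2 * 17) * 18 = 8100 mm^2
A_total = 12036 + 8100 = 20136 mm^2 = 0.020136 m^2
Weight = rho * A = 7850 * 0.020136 = 158.0676 kg/m

158.0676 kg/m


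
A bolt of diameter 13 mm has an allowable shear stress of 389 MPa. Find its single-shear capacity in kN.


A = pi * d^2 / 4 = pi * 13^2 / 4 = 132.7323 mm^2
V = f_v * A / 1000 = 389 * 132.7323 / 1000
= 51.6329 kN

51.6329 kN


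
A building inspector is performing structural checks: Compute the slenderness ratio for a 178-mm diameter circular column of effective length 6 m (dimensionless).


Radius of gyration r = d / 4 = 178 / 4 = 44.5 mm
L_eff = 6000.0 mm
Slenderness ratio = L / r = 6000.0 / 44.5 = 134.83 (dimensionless)

134.83 (dimensionless)


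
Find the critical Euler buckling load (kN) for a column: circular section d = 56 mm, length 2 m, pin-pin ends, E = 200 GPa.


I = pi * d^4 / 64 = 482749.69 mm^4
L = 2000.0 mm
P_cr = pi^2 * E * I / L^2
= 9.8696 * 200000.0 * 482749.69 / 2000.0^2
= 238227.42 N = 238.2274 kN

238.2274 kN


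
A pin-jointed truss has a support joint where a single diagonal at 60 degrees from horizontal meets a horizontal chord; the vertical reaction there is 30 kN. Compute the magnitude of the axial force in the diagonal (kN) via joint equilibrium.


At the joint, only the diagonal has a vertical component, so vertical equilibrium gives:
F * sin(60) = 30
F = 30 / sin(60)
= 30 / 0.866025
= 34.64 kN

34.64 kN


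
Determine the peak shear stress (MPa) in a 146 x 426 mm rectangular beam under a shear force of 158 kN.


A = b * h = 146 * 426 = 62196 mm^2
V = 158 kN = 158000.0 N
tau_max = 1.5 * V / A = 1.5 * 158000.0 / 62196
= 3.8105 MPa

3.8105 MPa


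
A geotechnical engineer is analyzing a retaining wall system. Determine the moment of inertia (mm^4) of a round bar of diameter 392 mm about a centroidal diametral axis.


r = d / 2 = 392 / 2 = 196.0 mm
I = pi * r^4 / 4 = pi * 196.0^4 / 4
= 1159082014.14 mm^4

1159082014.14 mm^4


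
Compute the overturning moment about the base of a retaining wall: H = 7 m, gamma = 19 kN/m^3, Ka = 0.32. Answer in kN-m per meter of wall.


Pa = 0.5 * Ka * gamma * H^2
= 0.5 * 0.32 * 19 * 7^2
= 148.96 kN/m
Arm = H / 3 = 7 / 3 = 2.3333 m
Mo = Pa * arm = Pa * H / 3 = 148.96 * 7 / 3 = 347.5733 kN-m/m

347.5733 kN-m/m


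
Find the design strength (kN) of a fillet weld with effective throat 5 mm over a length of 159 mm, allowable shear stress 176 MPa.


Strength = throat * length * allowable stress
= 5 * 159 * 176 N
= 139920 N
= 139.92 kN

139.92 kN


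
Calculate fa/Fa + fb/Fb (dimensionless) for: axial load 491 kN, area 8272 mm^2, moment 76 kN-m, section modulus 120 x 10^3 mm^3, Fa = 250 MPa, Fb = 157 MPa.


f_a = P / A = 491000.0 / 8272 = 59.3569 MPa
f_b = M / S = 76000000.0 / 120000.0 = 633.3333 MPa
Ratio = f_a / Fa + f_b / Fb
= 59.3569 / 250 + 633.3333 / 157
= 4.2714 (dimensionless)

4.2714 (dimensionless)


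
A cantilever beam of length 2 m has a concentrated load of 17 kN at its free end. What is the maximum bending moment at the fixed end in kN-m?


For a cantilever with a point load at the free end:
M_max = P * L = 17 * 2 = 34 kN-m

34 kN-m


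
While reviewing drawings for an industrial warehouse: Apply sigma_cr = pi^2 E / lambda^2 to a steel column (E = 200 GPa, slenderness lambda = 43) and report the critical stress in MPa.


sigma_cr = pi^2 * E / lambda^2
= 9.8696 * 200000.0 / 43^2
= 9.8696 * 200000.0 / 1849
= 1067.5613 MPa

1067.5613 MPa


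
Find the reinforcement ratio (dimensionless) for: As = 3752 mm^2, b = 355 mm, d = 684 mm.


rho = As / (b * d)
= 3752 / (355 * 684)
= 3752 / 242820
= 0.015452 (dimensionless)

0.015452 (dimensionless)


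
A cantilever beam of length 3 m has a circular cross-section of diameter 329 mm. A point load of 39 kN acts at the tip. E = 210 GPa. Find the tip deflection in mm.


I = pi * d^4 / 64 = pi * 329^4 / 64 = 575113405.09 mm^4
L = 3000.0 mm, P = 39000.0 N, E = 210000.0 MPa
delta = P * L^3 / (3 * E * I)
= 39000.0 * 3000.0^3 / (3 * 210000.0 * 575113405.09)
= 2.9063 mm

2.9063 mm


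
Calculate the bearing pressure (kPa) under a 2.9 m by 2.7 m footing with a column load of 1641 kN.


A = 2.9 * 2.7 = 7.83 m^2
q = P / A = 1641 / 7.83
= 209.5785 kPa

209.5785 kPa


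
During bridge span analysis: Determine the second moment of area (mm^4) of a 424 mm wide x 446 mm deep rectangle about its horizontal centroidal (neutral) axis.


I = b * h^3 / 12
= 424 * 446^3 / 12
= 424 * 88716536 / 12
= 3134650938.67 mm^4

3134650938.67 mm^4


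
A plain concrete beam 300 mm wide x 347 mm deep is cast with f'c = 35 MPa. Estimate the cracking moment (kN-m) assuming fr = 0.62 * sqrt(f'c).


fr = 0.62 * sqrt(35) = 0.62 * 5.9161 = 3.668 MPa
I = 300 * 347^3 / 12 = 1044548075.0 mm^4
y_t = 173.5 mm
M_cr = fr * I / y_t = 3.668 * 1044548075.0 / 173.5 N-mm
= 22.0828 kN-m

22.0828 kN-m


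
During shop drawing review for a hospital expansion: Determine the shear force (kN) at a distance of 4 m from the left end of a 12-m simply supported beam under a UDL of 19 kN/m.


R_A = w * L / 2 = 19 * 12 / 2 = 114.0 kN
V(x) = R_A - w * x = 114.0 - 19 * 4
= 38.0 kN

38.0 kN


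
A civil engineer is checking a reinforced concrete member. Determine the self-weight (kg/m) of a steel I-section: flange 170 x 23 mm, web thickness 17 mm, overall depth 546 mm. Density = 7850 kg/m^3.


A_flanges = 2 * 170 * 23 = 7820 mm^2
A_web = (546 - 2 * 23) * 17 = 8500 mm^2
A_total = 7820 + 8500 = 16320 mm^2 = 0.016320 m^2
Weight = rho * A = 7850 * 0.016320 = 128.112 kg/m

128.112 kg/m


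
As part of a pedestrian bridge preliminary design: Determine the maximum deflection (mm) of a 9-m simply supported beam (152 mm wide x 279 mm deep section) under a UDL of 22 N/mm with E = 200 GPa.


I = 152 * 279^3 / 12 = 275090094.0 mm^4
L = 9000.0 mm, w = 22 N/mm, E = 200000.0 MPa
delta = 5 * w * L^4 / (384 * E * I)
= 5 * 22 * 9000.0^4 / (384 * 200000.0 * 275090094.0)
= 34.1607 mm

34.1607 mm


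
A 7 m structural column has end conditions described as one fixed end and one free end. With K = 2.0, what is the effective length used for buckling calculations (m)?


L_eff = K * L
= 2.0 * 7
= 14.0 m

14.0 m


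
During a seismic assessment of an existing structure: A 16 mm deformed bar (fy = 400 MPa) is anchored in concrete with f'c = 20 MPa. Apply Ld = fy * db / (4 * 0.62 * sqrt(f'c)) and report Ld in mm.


Ld = (fy * db) / (4 * 0.62 * sqrt(f'c))
= (400 * 16) / (4 * 0.62 * sqrt(20))
= 6400 / 11.0909
= 577.05 mm

577.05 mm


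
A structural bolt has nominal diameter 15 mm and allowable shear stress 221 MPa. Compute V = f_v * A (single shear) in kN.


A = pi * d^2 / 4 = pi * 15^2 / 4 = 176.7146 mm^2
V = f_v * A / 1000 = 221 * 176.7146 / 1000
= 39.0539 kN

39.0539 kN


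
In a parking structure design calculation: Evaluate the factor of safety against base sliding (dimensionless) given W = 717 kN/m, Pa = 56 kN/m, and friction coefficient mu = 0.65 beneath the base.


Resisting force = mu * W = 0.65 * 717 = 466.05 kN/m
FOS = Resisting / Driving = 466.05 / 56
= 8.3223 (dimensionless)

8.3223 (dimensionless)


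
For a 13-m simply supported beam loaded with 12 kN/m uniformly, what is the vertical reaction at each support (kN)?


Total load = w * L = 12 * 13 = 156 kN
By symmetry, each reaction R = total / 2 = 156 / 2 = 78.0 kN

78.0 kN


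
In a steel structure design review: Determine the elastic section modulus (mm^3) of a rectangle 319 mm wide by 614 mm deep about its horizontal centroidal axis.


S = b * h^2 / 6
= 319 * 614^2 / 6
= 319 * 376996 / 6
= 20043620.67 mm^3

20043620.67 mm^3


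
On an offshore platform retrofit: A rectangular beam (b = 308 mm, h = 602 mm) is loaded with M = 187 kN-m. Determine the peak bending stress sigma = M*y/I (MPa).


I = b * h^3 / 12 = 308 * 602^3 / 12 = 5599625005.33 mm^4
y = h / 2 = 602 / 2 = 301.0 mm
M = 187 kN-m = 187000000.0 N-mm
sigma = M * y / I = 187000000.0 * 301.0 / 5599625005.33
= 10.05 MPa

10.05 MPa


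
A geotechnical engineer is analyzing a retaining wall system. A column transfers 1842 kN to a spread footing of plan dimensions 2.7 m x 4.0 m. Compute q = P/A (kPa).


A = 2.7 * 4.0 = 10.8 m^2
q = P / A = 1842 / 10.8
= 170.5556 kPa

170.5556 kPa


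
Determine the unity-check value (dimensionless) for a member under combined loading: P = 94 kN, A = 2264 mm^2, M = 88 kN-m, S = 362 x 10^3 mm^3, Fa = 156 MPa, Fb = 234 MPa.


f_a = P / A = 94000.0 / 2264 = 41.5194 MPa
f_b = M / S = 88000000.0 / 362000.0 = 243.0939 MPa
Ratio = f_a / Fa + f_b / Fb
= 41.5194 / 156 + 243.0939 / 234
= 1.305 (dimensionless)

1.305 (dimensionless)


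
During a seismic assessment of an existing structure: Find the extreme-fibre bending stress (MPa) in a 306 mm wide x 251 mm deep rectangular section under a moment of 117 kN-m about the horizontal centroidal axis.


I = b * h^3 / 12 = 306 * 251^3 / 12 = 403237900.5 mm^4
y = h / 2 = 251 / 2 = 125.5 mm
M = 117 kN-m = 117000000.0 N-mm
sigma = M * y / I = 117000000.0 * 125.5 / 403237900.5
= 36.41 MPa

36.41 MPa


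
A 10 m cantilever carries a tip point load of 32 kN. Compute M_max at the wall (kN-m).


For a cantilever with a point load at the free end:
M_max = P * L = 32 * 10 = 320 kN-m

320 kN-m


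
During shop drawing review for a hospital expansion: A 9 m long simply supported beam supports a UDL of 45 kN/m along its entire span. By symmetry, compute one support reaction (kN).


Total load = w * L = 45 * 9 = 405 kN
By symmetry, each reaction R = total / 2 = 405 / 2 = 202.5 kN

202.5 kN


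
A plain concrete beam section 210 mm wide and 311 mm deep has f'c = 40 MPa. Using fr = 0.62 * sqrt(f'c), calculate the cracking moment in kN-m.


fr = 0.62 * sqrt(40) = 0.62 * 6.3246 = 3.9212 MPa
I = 210 * 311^3 / 12 = 526404042.5 mm^4
y_t = 155.5 mm
M_cr = fr * I / y_t = 3.9212 * 526404042.5 / 155.5 N-mm
= 13.2743 kN-m

13.2743 kN-m


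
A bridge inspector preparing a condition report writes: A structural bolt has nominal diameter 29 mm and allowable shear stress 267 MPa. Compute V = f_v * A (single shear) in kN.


A = pi * d^2 / 4 = pi * 29^2 / 4 = 660.5199 mm^2
V = f_v * A / 1000 = 267 * 660.5199 / 1000
= 176.3588 kN

176.3588 kN


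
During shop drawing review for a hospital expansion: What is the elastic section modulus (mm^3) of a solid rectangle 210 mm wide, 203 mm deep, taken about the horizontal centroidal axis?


S = b * h^2 / 6
= 210 * 203^2 / 6
= 210 * 41209 / 6
= 1442315.0 mm^3

1442315.0 mm^3


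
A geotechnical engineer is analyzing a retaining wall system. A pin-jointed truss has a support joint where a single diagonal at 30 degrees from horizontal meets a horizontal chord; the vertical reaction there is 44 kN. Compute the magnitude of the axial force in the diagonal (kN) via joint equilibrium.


At the joint, only the diagonal has a vertical component, so vertical equilibrium gives:
F * sin(30) = 44
F = 44 / sin(30)
= 44 / 0.5
= 88.0 kN

88.0 kN


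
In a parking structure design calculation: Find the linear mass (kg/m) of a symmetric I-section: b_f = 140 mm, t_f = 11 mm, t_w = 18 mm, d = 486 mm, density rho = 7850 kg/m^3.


A_flanges = 2 * 140 * 11 = 3080 mm^2
A_web = (486 - 2 * 11) * 18 = 8352 mm^2
A_total = 3080 + 8352 = 11432 mm^2 = 0.011432 m^2
Weight = rho * A = 7850 * 0.011432 = 89.7412 kg/m

89.7412 kg/m


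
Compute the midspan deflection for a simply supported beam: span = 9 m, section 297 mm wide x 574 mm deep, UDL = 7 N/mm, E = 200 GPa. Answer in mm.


I = 297 * 574^3 / 12 = 4680700794.0 mm^4
L = 9000.0 mm, w = 7 N/mm, E = 200000.0 MPa
delta = 5 * w * L^4 / (384 * E * I)
= 5 * 7 * 9000.0^4 / (384 * 200000.0 * 4680700794.0)
= 0.6388 mm

0.6388 mm


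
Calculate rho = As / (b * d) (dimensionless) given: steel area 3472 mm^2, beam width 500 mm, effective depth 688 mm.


rho = As / (b * d)
= 3472 / (500 * 688)
= 3472 / 344000
= 0.010093 (dimensionless)

0.010093 (dimensionless)


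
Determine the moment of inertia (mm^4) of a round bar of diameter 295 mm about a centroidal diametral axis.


r = d / 2 = 295 / 2 = 147.5 mm
I = pi * r^4 / 4 = pi * 147.5^4 / 4
= 371755979.48 mm^4

371755979.48 mm^4


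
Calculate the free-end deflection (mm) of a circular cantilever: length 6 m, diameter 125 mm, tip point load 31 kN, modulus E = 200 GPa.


I = pi * d^4 / 64 = pi * 125^4 / 64 = 11984224.91 mm^4
L = 6000.0 mm, P = 31000.0 N, E = 200000.0 MPa
delta = P * L^3 / (3 * E * I)
= 31000.0 * 6000.0^3 / (3 * 200000.0 * 11984224.91)
= 931.2242 mm

931.2242 mm


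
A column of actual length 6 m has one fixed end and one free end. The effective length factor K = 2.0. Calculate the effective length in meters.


L_eff = K * L
= 2.0 * 6
= 12.0 m

12.0 m


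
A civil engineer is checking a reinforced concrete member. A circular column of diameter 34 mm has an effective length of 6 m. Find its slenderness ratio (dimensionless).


Radius of gyration r = d / 4 = 34 / 4 = 8.5 mm
L_eff = 6000.0 mm
Slenderness ratio = L / r = 6000.0 / 8.5 = 705.88 (dimensionless)

705.88 (dimensionless)
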